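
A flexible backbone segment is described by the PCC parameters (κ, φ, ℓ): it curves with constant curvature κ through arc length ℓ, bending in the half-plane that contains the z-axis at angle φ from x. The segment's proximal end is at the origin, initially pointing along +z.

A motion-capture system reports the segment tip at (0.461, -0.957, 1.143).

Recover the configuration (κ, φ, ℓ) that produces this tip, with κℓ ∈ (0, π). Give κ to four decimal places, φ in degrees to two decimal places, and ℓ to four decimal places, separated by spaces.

0.8725 295.72 1.7163

ρ = √(x²+y²) = √(0.461² + -0.957²) = 1.06225
φ = atan2(y, x) mod 360° = atan2(-0.957, 0.461) = 295.7208°
|p|² = ρ² + z² = 1.06225² + 1.143² = 2.43482
κ = 2ρ / |p|² = 2×1.06225 / 2.43482 = 0.87255
θ = 2·atan2(ρ, z) = 2·atan2(1.06225, 1.143) = 1.49759 rad
ℓ = θ/κ = 1.49759/0.87255 = 1.71634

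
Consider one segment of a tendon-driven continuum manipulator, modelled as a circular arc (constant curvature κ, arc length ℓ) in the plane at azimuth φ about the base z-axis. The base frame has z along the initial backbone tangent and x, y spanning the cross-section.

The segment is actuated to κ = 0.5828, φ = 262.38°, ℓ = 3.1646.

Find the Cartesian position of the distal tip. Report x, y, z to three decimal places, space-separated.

θ = κ·ℓ = 0.5828 × 3.1646 = 1.84433 rad
ρ = (1 − cos θ)/κ = (1 − -0.27013)/0.5828 = 2.17937
z = sin θ / κ = 0.96282/0.5828 = 1.65206
x = ρ cos φ = 2.17937 × cos(262.38°) = -0.28899
y = ρ sin φ = 2.17937 × sin(262.38°) = -2.16012

-0.289 -2.160 1.652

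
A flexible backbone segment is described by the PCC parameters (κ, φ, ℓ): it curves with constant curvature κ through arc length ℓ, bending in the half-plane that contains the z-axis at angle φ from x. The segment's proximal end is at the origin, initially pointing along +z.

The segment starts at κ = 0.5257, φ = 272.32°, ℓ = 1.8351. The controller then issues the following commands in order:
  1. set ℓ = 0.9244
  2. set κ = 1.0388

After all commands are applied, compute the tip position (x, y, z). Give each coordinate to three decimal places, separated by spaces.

initial: κ=0.5257, φ=272.32°, ℓ=1.8351
cmd 1: set ℓ=0.9244 → (κ,φ,ℓ)=(0.5257,272.32°,0.9244) → tip=(0.0089,-0.2200,0.8884)
cmd 2: set κ=1.0388 → (κ,φ,ℓ)=(1.0388,272.32°,0.9244) → tip=(0.0166,-0.4104,0.7887)

0.017 -0.410 0.789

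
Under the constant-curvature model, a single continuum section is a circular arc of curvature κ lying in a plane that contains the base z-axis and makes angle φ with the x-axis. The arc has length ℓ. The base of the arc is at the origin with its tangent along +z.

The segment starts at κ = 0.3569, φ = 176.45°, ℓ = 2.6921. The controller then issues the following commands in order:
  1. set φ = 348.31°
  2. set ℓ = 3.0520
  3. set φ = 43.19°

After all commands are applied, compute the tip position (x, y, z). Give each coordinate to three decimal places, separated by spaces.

1.097 1.030 2.483

initial: κ=0.3569, φ=176.45°, ℓ=2.6921
cmd 1: set φ=348.31° → (κ,φ,ℓ)=(0.3569,348.31°,2.6921) → tip=(1.1720,-0.2425,2.2966)
cmd 2: set ℓ=3.0520 → (κ,φ,ℓ)=(0.3569,348.31°,3.0520) → tip=(1.4730,-0.3048,2.4833)
cmd 3: set φ=43.19° → (κ,φ,ℓ)=(0.3569,43.19°,3.0520) → tip=(1.0967,1.0295,2.4833)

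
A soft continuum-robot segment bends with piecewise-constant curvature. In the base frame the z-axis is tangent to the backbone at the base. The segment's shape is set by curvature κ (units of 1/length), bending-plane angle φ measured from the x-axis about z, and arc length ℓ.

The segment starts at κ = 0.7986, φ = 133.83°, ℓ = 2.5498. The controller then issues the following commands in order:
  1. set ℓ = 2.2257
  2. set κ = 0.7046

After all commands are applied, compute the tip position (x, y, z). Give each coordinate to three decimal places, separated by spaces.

-0.980 1.021 1.419

initial: κ=0.7986, φ=133.83°, ℓ=2.5498
cmd 1: set ℓ=2.2257 → (κ,φ,ℓ)=(0.7986,133.83°,2.2257) → tip=(-1.0451,1.0887,1.2256)
cmd 2: set κ=0.7046 → (κ,φ,ℓ)=(0.7046,133.83°,2.2257) → tip=(-0.9803,1.0212,1.4192)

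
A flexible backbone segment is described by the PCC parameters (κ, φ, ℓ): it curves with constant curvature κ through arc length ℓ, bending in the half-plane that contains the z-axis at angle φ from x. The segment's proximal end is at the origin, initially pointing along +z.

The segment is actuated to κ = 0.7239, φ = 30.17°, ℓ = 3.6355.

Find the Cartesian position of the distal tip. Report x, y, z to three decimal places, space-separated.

θ = κ·ℓ = 0.7239 × 3.6355 = 2.63174 rad
ρ = (1 − cos θ)/κ = (1 − -0.87282)/0.7239 = 2.58712
z = sin θ / κ = 0.48805/0.7239 = 0.67420
x = ρ cos φ = 2.58712 × cos(30.17°) = 2.23666
y = ρ sin φ = 2.58712 × sin(30.17°) = 1.30020

2.237 1.300 0.674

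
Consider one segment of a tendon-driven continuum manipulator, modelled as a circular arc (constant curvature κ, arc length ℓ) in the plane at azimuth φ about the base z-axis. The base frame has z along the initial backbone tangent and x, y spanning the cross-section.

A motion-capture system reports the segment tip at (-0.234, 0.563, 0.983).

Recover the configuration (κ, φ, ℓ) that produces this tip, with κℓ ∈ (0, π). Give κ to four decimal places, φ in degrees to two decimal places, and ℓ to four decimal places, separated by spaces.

ρ = √(x²+y²) = √(-0.234² + 0.563²) = 0.60969
φ = atan2(y, x) mod 360° = atan2(0.563, -0.234) = 112.5693°
|p|² = ρ² + z² = 0.60969² + 0.983² = 1.33801
κ = 2ρ / |p|² = 2×0.60969 / 1.33801 = 0.91134
θ = 2·atan2(ρ, z) = 2·atan2(0.60969, 0.983) = 1.11033 rad
ℓ = θ/κ = 1.11033/0.91134 = 1.21835

0.9113 112.57 1.2184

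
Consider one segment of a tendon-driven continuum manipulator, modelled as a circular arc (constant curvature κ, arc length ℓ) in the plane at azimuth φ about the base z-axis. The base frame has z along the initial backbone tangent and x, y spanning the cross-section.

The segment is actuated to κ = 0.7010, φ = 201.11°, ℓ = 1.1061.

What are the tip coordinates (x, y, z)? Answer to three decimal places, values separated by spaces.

θ = κ·ℓ = 0.7010 × 1.1061 = 0.77538 rad
ρ = (1 − cos θ)/κ = (1 − 0.71416)/0.7010 = 0.40776
z = sin θ / κ = 0.69998/0.7010 = 0.99855
x = ρ cos φ = 0.40776 × cos(201.11°) = -0.38040
y = ρ sin φ = 0.40776 × sin(201.11°) = -0.14686

-0.380 -0.147 0.999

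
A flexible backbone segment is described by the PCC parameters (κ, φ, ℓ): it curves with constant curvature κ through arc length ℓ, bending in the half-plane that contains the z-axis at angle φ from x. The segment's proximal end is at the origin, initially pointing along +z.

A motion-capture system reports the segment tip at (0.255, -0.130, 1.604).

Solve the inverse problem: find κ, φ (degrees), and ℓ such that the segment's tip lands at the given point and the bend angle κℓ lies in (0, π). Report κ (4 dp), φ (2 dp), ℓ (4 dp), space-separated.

ρ = √(x²+y²) = √(0.255² + -0.130²) = 0.28623
φ = atan2(y, x) mod 360° = atan2(-0.130, 0.255) = 332.9873°
|p|² = ρ² + z² = 0.28623² + 1.604² = 2.65474
κ = 2ρ / |p|² = 2×0.28623 / 2.65474 = 0.21563
θ = 2·atan2(ρ, z) = 2·atan2(0.28623, 1.604) = 0.35317 rad
ℓ = θ/κ = 0.35317/0.21563 = 1.63784

0.2156 332.99 1.6378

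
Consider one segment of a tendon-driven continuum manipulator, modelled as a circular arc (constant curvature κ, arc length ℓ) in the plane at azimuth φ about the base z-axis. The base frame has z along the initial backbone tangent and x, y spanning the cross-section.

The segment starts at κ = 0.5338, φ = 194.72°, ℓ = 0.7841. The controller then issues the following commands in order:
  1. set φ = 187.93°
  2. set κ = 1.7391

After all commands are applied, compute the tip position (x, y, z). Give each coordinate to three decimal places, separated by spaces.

-0.452 -0.063 0.563

initial: κ=0.5338, φ=194.72°, ℓ=0.7841
cmd 1: set φ=187.93° → (κ,φ,ℓ)=(0.5338,187.93°,0.7841) → tip=(-0.1602,-0.0223,0.7614)
cmd 2: set κ=1.7391 → (κ,φ,ℓ)=(1.7391,187.93°,0.7841) → tip=(-0.4524,-0.0630,0.5627)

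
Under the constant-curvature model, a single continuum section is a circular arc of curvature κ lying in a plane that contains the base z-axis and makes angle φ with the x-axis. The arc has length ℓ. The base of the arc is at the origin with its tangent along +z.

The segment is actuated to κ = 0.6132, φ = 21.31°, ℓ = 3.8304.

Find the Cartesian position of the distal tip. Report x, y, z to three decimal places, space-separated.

2.586 1.009 1.162

θ = κ·ℓ = 0.6132 × 3.8304 = 2.34880 rad
ρ = (1 − cos θ)/κ = (1 − -0.70186)/0.6132 = 2.77537
z = sin θ / κ = 0.71232/0.6132 = 1.16164
x = ρ cos φ = 2.77537 × cos(21.31°) = 2.58562
y = ρ sin φ = 2.77537 × sin(21.31°) = 1.00861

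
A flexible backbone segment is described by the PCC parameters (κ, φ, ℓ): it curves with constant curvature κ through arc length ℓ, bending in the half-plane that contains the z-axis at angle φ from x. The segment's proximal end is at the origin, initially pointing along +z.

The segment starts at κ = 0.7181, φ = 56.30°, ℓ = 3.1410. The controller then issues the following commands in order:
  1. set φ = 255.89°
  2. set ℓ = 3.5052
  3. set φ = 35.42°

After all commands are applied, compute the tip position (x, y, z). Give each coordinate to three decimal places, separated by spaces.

initial: κ=0.7181, φ=56.30°, ℓ=3.1410
cmd 1: set φ=255.89° → (κ,φ,ℓ)=(0.7181,255.89°,3.1410) → tip=(-0.5542,-2.2047,1.0786)
cmd 2: set ℓ=3.5052 → (κ,φ,ℓ)=(0.7181,255.89°,3.5052) → tip=(-0.6149,-2.4462,0.8142)
cmd 3: set φ=35.42° → (κ,φ,ℓ)=(0.7181,35.42°,3.5052) → tip=(2.0555,1.4618,0.8142)

2.055 1.462 0.814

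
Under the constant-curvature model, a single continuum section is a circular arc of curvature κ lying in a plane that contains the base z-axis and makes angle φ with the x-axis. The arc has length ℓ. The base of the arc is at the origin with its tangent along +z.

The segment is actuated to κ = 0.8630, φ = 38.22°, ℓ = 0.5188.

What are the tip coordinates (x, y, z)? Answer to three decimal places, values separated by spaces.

0.090 0.071 0.502

θ = κ·ℓ = 0.8630 × 0.5188 = 0.44772 rad
ρ = (1 − cos θ)/κ = (1 − 0.90143)/0.8630 = 0.11421
z = sin θ / κ = 0.43292/0.8630 = 0.50164
x = ρ cos φ = 0.11421 × cos(38.22°) = 0.08973
y = ρ sin φ = 0.11421 × sin(38.22°) = 0.07066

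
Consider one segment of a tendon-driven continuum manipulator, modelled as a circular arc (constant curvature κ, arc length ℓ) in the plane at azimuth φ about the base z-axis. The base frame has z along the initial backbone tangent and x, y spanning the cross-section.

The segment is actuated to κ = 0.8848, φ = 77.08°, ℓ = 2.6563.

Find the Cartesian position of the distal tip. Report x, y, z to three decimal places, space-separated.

θ = κ·ℓ = 0.8848 × 2.6563 = 2.35029 rad
ρ = (1 − cos θ)/κ = (1 − -0.70292)/0.8848 = 1.92464
z = sin θ / κ = 0.71127/0.8848 = 0.80387
x = ρ cos φ = 1.92464 × cos(77.08°) = 0.43033
y = ρ sin φ = 1.92464 × sin(77.08°) = 1.87592

0.430 1.876 0.804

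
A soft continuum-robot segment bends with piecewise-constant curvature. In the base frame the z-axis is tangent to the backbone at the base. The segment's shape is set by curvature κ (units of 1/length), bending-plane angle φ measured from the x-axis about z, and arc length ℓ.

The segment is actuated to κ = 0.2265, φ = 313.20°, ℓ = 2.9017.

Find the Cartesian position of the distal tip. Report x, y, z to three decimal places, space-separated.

0.630 -0.670 2.697

θ = κ·ℓ = 0.2265 × 2.9017 = 0.65724 rad
ρ = (1 − cos θ)/κ = (1 − 0.79168)/0.2265 = 0.91972
z = sin θ / κ = 0.61093/0.2265 = 2.69726
x = ρ cos φ = 0.91972 × cos(313.20°) = 0.62959
y = ρ sin φ = 0.91972 × sin(313.20°) = -0.67044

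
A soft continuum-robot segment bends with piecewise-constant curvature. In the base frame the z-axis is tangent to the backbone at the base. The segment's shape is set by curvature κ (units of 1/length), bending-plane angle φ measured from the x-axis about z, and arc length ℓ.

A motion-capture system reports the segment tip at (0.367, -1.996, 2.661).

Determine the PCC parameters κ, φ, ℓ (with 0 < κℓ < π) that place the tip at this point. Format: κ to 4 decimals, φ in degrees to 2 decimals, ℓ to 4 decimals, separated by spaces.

0.3624 280.42 3.5956

ρ = √(x²+y²) = √(0.367² + -1.996²) = 2.02946
φ = atan2(y, x) mod 360° = atan2(-1.996, 0.367) = 280.4185°
|p|² = ρ² + z² = 2.02946² + 2.661² = 11.19963
κ = 2ρ / |p|² = 2×2.02946 / 11.19963 = 0.36242
θ = 2·atan2(ρ, z) = 2·atan2(2.02946, 2.661) = 1.30312 rad
ℓ = θ/κ = 1.30312/0.36242 = 3.59565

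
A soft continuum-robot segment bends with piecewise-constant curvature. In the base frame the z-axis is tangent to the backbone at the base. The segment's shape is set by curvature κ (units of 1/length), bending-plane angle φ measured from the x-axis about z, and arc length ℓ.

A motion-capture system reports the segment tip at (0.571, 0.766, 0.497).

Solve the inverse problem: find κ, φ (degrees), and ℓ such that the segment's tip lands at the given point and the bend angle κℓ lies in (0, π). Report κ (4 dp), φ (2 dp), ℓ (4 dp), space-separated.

1.6475 53.30 1.3246

ρ = √(x²+y²) = √(0.571² + 0.766²) = 0.95540
φ = atan2(y, x) mod 360° = atan2(0.766, 0.571) = 53.2980°
|p|² = ρ² + z² = 0.95540² + 0.497² = 1.15981
κ = 2ρ / |p|² = 2×0.95540 / 1.15981 = 1.64752
θ = 2·atan2(ρ, z) = 2·atan2(0.95540, 0.497) = 2.18224 rad
ℓ = θ/κ = 2.18224/1.64752 = 1.32456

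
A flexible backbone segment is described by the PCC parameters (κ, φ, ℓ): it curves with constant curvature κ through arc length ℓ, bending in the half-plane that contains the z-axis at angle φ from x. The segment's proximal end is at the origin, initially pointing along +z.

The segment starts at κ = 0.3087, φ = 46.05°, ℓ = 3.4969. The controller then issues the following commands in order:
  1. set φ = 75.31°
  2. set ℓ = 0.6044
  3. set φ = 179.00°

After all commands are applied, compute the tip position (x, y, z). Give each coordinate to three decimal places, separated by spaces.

initial: κ=0.3087, φ=46.05°, ℓ=3.4969
cmd 1: set φ=75.31° → (κ,φ,ℓ)=(0.3087,75.31°,3.4969) → tip=(0.4339,1.6552,2.8562)
cmd 2: set ℓ=0.6044 → (κ,φ,ℓ)=(0.3087,75.31°,0.6044) → tip=(0.0143,0.0544,0.6009)
cmd 3: set φ=179.00° → (κ,φ,ℓ)=(0.3087,179.00°,0.6044) → tip=(-0.0562,0.0010,0.6009)

-0.056 0.001 0.601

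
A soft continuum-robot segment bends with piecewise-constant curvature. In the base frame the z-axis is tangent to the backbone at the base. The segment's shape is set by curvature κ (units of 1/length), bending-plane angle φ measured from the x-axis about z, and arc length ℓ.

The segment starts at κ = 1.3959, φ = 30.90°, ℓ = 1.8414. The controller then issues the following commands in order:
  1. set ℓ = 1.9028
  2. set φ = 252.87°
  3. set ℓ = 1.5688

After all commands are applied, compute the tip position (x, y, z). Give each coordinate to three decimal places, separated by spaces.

initial: κ=1.3959, φ=30.90°, ℓ=1.8414
cmd 1: set ℓ=1.9028 → (κ,φ,ℓ)=(1.3959,30.90°,1.9028) → tip=(1.1584,0.6933,0.3343)
cmd 2: set φ=252.87° → (κ,φ,ℓ)=(1.3959,252.87°,1.9028) → tip=(-0.3976,-1.2901,0.3343)
cmd 3: set ℓ=1.5688 → (κ,φ,ℓ)=(1.3959,252.87°,1.5688) → tip=(-0.3334,-1.0819,0.5834)

-0.333 -1.082 0.583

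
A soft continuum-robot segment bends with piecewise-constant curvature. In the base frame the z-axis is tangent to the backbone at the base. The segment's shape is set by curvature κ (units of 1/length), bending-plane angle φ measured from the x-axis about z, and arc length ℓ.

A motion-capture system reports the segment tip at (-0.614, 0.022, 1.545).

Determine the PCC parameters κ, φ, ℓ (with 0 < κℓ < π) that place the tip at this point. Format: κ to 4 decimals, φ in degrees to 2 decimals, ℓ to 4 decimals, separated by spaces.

ρ = √(x²+y²) = √(-0.614² + 0.022²) = 0.61439
φ = atan2(y, x) mod 360° = atan2(0.022, -0.614) = 177.9479°
|p|² = ρ² + z² = 0.61439² + 1.545² = 2.76450
κ = 2ρ / |p|² = 2×0.61439 / 2.76450 = 0.44449
θ = 2·atan2(ρ, z) = 2·atan2(0.61439, 1.545) = 0.75699 rad
ℓ = θ/κ = 0.75699/0.44449 = 1.70305

0.4445 177.95 1.7031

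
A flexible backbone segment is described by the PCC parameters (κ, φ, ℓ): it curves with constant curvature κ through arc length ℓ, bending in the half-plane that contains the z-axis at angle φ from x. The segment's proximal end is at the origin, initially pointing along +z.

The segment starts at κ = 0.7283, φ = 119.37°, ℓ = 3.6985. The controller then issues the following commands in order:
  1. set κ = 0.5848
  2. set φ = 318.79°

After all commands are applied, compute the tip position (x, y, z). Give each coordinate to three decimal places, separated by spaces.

2.004 -1.755 1.419

initial: κ=0.7283, φ=119.37°, ℓ=3.6985
cmd 1: set κ=0.5848 → (κ,φ,ℓ)=(0.5848,119.37°,3.6985) → tip=(-1.3067,2.3219,1.4189)
cmd 2: set φ=318.79° → (κ,φ,ℓ)=(0.5848,318.79°,3.6985) → tip=(2.0044,-1.7553,1.4189)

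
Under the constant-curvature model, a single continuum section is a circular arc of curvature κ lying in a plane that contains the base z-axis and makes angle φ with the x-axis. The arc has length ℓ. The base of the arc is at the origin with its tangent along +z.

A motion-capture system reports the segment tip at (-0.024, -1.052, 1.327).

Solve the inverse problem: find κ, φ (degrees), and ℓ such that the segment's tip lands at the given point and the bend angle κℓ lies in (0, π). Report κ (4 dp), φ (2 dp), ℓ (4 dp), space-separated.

0.7337 268.69 1.8274

ρ = √(x²+y²) = √(-0.024² + -1.052²) = 1.05227
φ = atan2(y, x) mod 360° = atan2(-1.052, -0.024) = 268.6931°
|p|² = ρ² + z² = 1.05227² + 1.327² = 2.86821
κ = 2ρ / |p|² = 2×1.05227 / 2.86821 = 0.73375
θ = 2·atan2(ρ, z) = 2·atan2(1.05227, 1.327) = 1.34088 rad
ℓ = θ/κ = 1.34088/0.73375 = 1.82744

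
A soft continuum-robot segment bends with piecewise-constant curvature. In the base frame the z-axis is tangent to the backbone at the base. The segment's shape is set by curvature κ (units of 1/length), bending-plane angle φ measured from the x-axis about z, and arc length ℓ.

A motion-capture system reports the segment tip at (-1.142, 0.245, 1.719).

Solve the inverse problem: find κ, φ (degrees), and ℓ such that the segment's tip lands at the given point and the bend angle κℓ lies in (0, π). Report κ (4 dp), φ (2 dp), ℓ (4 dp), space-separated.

ρ = √(x²+y²) = √(-1.142² + 0.245²) = 1.16799
φ = atan2(y, x) mod 360° = atan2(0.245, -1.142) = 167.8915°
|p|² = ρ² + z² = 1.16799² + 1.719² = 4.31915
κ = 2ρ / |p|² = 2×1.16799 / 4.31915 = 0.54084
θ = 2·atan2(ρ, z) = 2·atan2(1.16799, 1.719) = 1.19361 rad
ℓ = θ/κ = 1.19361/0.54084 = 2.20695

0.5408 167.89 2.2070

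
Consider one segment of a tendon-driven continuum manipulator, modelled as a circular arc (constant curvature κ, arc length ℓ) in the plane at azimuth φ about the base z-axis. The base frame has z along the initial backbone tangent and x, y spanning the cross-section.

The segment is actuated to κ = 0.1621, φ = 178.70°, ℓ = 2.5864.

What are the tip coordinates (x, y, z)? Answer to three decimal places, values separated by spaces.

-0.534 0.012 2.511

θ = κ·ℓ = 0.1621 × 2.5864 = 0.41926 rad
ρ = (1 − cos θ)/κ = (1 − 0.91339)/0.1621 = 0.53429
z = sin θ / κ = 0.40708/0.1621 = 2.51129
x = ρ cos φ = 0.53429 × cos(178.70°) = -0.53415
y = ρ sin φ = 0.53429 × sin(178.70°) = 0.01212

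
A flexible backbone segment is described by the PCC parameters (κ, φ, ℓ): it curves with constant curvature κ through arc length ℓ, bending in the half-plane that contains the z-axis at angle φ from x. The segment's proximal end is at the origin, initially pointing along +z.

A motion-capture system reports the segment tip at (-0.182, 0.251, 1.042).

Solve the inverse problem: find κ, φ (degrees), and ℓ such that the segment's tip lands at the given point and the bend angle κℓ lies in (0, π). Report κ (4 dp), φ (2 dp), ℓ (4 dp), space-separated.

0.5247 125.95 1.1025

ρ = √(x²+y²) = √(-0.182² + 0.251²) = 0.31004
φ = atan2(y, x) mod 360° = atan2(0.251, -0.182) = 125.9459°
|p|² = ρ² + z² = 0.31004² + 1.042² = 1.18189
κ = 2ρ / |p|² = 2×0.31004 / 1.18189 = 0.52465
θ = 2·atan2(ρ, z) = 2·atan2(0.31004, 1.042) = 0.57840 rad
ℓ = θ/κ = 0.57840/0.52465 = 1.10245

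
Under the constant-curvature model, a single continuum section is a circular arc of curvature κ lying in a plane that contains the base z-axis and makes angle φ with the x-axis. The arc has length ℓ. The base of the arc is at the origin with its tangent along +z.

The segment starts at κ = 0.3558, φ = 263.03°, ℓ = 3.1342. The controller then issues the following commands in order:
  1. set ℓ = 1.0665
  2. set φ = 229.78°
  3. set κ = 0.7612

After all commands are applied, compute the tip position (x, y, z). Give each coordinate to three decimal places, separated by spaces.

initial: κ=0.3558, φ=263.03°, ℓ=3.1342
cmd 1: set ℓ=1.0665 → (κ,φ,ℓ)=(0.3558,263.03°,1.0665) → tip=(-0.0243,-0.1985,1.0411)
cmd 2: set φ=229.78° → (κ,φ,ℓ)=(0.3558,229.78°,1.0665) → tip=(-0.1291,-0.1527,1.0411)
cmd 3: set κ=0.7612 → (κ,φ,ℓ)=(0.7612,229.78°,1.0665) → tip=(-0.2645,-0.3128,0.9532)

-0.265 -0.313 0.953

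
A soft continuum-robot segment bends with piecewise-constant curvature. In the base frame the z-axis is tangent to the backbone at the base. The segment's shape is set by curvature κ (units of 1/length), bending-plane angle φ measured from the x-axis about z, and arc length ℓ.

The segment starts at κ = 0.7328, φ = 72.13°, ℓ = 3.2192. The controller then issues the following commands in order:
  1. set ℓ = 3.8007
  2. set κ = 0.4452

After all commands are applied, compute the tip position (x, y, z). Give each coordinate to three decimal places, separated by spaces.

initial: κ=0.7328, φ=72.13°, ℓ=3.2192
cmd 1: set ℓ=3.8007 → (κ,φ,ℓ)=(0.7328,72.13°,3.8007) → tip=(0.8112,2.5159,0.4762)
cmd 2: set κ=0.4452 → (κ,φ,ℓ)=(0.4452,72.13°,3.8007) → tip=(0.7726,2.3964,2.2297)

0.773 2.396 2.230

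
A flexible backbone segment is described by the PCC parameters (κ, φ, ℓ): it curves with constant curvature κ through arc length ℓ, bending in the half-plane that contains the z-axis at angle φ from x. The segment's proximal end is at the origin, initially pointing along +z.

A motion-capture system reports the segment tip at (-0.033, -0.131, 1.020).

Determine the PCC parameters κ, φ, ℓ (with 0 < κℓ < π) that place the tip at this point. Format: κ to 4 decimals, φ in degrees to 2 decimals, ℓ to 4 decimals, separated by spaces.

ρ = √(x²+y²) = √(-0.033² + -0.131²) = 0.13509
φ = atan2(y, x) mod 360° = atan2(-0.131, -0.033) = 255.8609°
|p|² = ρ² + z² = 0.13509² + 1.020² = 1.05865
κ = 2ρ / |p|² = 2×0.13509 / 1.05865 = 0.25522
θ = 2·atan2(ρ, z) = 2·atan2(0.13509, 1.020) = 0.26335 rad
ℓ = θ/κ = 0.26335/0.25522 = 1.03189

0.2552 255.86 1.0319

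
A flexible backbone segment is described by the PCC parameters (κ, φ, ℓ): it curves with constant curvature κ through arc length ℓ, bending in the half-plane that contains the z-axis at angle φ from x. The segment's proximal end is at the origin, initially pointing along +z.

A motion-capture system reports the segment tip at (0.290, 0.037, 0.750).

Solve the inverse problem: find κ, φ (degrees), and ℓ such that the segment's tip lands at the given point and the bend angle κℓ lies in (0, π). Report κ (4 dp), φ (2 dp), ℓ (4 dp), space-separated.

ρ = √(x²+y²) = √(0.290² + 0.037²) = 0.29235
φ = atan2(y, x) mod 360° = atan2(0.037, 0.290) = 7.2709°
|p|² = ρ² + z² = 0.29235² + 0.750² = 0.64797
κ = 2ρ / |p|² = 2×0.29235 / 0.64797 = 0.90236
θ = 2·atan2(ρ, z) = 2·atan2(0.29235, 0.750) = 0.74337 rad
ℓ = θ/κ = 0.74337/0.90236 = 0.82380

0.9024 7.27 0.8238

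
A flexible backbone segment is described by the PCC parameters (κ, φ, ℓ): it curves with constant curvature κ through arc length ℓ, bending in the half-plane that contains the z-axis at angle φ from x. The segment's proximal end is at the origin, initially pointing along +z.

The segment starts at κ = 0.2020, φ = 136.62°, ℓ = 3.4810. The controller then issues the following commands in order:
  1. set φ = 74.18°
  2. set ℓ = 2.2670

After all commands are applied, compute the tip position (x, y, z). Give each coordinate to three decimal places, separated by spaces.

0.139 0.491 2.189

initial: κ=0.2020, φ=136.62°, ℓ=3.4810
cmd 1: set φ=74.18° → (κ,φ,ℓ)=(0.2020,74.18°,3.4810) → tip=(0.3201,1.1298,3.2012)
cmd 2: set ℓ=2.2670 → (κ,φ,ℓ)=(0.2020,74.18°,2.2670) → tip=(0.1391,0.4907,2.1886)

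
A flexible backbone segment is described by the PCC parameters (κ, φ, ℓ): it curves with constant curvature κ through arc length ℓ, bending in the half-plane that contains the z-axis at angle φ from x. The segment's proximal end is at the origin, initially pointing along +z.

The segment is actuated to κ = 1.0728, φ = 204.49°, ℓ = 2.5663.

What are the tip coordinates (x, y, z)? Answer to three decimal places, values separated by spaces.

-1.633 -0.744 0.353

θ = κ·ℓ = 1.0728 × 2.5663 = 2.75313 rad
ρ = (1 − cos θ)/κ = (1 − -0.92549)/1.0728 = 1.79483
z = sin θ / κ = 0.37877/1.0728 = 0.35307
x = ρ cos φ = 1.79483 × cos(204.49°) = -1.63335
y = ρ sin φ = 1.79483 × sin(204.49°) = -0.74402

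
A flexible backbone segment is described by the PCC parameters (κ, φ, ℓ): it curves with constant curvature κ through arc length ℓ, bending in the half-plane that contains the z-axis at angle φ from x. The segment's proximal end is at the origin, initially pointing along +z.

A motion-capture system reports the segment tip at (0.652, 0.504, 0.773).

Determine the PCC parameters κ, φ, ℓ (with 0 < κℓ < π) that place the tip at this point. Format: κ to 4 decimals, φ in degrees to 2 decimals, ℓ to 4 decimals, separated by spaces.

ρ = √(x²+y²) = √(0.652² + 0.504²) = 0.82409
φ = atan2(y, x) mod 360° = atan2(0.504, 0.652) = 37.7042°
|p|² = ρ² + z² = 0.82409² + 0.773² = 1.27665
κ = 2ρ / |p|² = 2×0.82409 / 1.27665 = 1.29102
θ = 2·atan2(ρ, z) = 2·atan2(0.82409, 0.773) = 1.63475 rad
ℓ = θ/κ = 1.63475/1.29102 = 1.26625

1.2910 37.70 1.2663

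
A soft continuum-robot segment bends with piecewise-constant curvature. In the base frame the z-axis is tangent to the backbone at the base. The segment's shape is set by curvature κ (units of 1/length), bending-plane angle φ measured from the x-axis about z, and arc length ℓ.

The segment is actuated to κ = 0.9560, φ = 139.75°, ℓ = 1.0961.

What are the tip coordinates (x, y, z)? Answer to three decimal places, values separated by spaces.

θ = κ·ℓ = 0.9560 × 1.0961 = 1.04787 rad
ρ = (1 − cos θ)/κ = (1 − 0.49942)/0.9560 = 0.52362
z = sin θ / κ = 0.86636/0.9560 = 0.90624
x = ρ cos φ = 0.52362 × cos(139.75°) = -0.39965
y = ρ sin φ = 0.52362 × sin(139.75°) = 0.33833

-0.400 0.338 0.906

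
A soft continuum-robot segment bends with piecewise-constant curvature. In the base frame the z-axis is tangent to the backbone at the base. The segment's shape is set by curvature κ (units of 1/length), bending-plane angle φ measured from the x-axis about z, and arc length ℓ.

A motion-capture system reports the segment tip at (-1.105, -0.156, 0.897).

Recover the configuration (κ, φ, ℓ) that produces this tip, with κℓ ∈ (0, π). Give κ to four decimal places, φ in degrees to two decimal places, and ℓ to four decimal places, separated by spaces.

ρ = √(x²+y²) = √(-1.105² + -0.156²) = 1.11596
φ = atan2(y, x) mod 360° = atan2(-0.156, -1.105) = 188.0357°
|p|² = ρ² + z² = 1.11596² + 0.897² = 2.04997
κ = 2ρ / |p|² = 2×1.11596 / 2.04997 = 1.08875
θ = 2·atan2(ρ, z) = 2·atan2(1.11596, 0.897) = 1.78749 rad
ℓ = θ/κ = 1.78749/1.08875 = 1.64178

1.0888 188.04 1.6418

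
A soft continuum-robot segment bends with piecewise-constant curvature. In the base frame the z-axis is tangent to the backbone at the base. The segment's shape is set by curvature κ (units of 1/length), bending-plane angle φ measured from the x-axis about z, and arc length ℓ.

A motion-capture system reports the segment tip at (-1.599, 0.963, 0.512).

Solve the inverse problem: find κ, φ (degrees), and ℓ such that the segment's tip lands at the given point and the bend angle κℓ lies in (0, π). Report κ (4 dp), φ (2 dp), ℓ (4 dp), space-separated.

ρ = √(x²+y²) = √(-1.599² + 0.963²) = 1.86659
φ = atan2(y, x) mod 360° = atan2(0.963, -1.599) = 148.9415°
|p|² = ρ² + z² = 1.86659² + 0.512² = 3.74631
κ = 2ρ / |p|² = 2×1.86659 / 3.74631 = 0.99650
θ = 2·atan2(ρ, z) = 2·atan2(1.86659, 0.512) = 2.60617 rad
ℓ = θ/κ = 2.60617/0.99650 = 2.61533

0.9965 148.94 2.6153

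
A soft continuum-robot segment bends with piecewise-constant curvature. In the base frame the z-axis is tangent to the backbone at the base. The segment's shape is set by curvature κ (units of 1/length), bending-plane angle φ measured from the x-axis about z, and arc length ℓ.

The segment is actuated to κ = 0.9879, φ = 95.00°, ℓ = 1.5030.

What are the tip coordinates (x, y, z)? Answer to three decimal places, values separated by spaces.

θ = κ·ℓ = 0.9879 × 1.5030 = 1.48481 rad
ρ = (1 − cos θ)/κ = (1 − 0.08588)/0.9879 = 0.92532
z = sin θ / κ = 0.99631/0.9879 = 1.00851
x = ρ cos φ = 0.92532 × cos(95.00°) = -0.08065
y = ρ sin φ = 0.92532 × sin(95.00°) = 0.92180

-0.081 0.922 1.009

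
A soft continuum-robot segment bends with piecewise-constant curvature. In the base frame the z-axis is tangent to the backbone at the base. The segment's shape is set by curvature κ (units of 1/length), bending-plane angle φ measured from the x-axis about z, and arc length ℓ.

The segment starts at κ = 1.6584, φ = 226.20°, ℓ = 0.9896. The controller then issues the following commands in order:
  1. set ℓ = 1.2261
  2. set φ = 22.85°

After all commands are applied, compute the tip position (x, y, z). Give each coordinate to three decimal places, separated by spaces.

initial: κ=1.6584, φ=226.20°, ℓ=0.9896
cmd 1: set ℓ=1.2261 → (κ,φ,ℓ)=(1.6584,226.20°,1.2261) → tip=(-0.6036,-0.6294,0.5396)
cmd 2: set φ=22.85° → (κ,φ,ℓ)=(1.6584,22.85°,1.2261) → tip=(0.8036,0.3386,0.5396)

0.804 0.339 0.540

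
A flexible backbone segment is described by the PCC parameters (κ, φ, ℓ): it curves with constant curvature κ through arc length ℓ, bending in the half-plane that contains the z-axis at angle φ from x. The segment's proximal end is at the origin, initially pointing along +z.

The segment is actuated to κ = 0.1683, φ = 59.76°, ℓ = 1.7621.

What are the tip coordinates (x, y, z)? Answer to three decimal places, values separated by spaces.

θ = κ·ℓ = 0.1683 × 1.7621 = 0.29656 rad
ρ = (1 − cos θ)/κ = (1 − 0.95635)/0.1683 = 0.25938
z = sin θ / κ = 0.29223/0.1683 = 1.73638
x = ρ cos φ = 0.25938 × cos(59.76°) = 0.13063
y = ρ sin φ = 0.25938 × sin(59.76°) = 0.22408

0.131 0.224 1.736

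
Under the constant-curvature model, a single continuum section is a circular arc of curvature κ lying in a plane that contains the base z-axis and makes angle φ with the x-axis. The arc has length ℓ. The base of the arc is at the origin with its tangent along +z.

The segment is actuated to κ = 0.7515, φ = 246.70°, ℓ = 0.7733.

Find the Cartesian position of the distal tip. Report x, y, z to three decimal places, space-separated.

-0.086 -0.201 0.731

θ = κ·ℓ = 0.7515 × 0.7733 = 0.58113 rad
ρ = (1 − cos θ)/κ = (1 − 0.83584)/0.7515 = 0.21844
z = sin θ / κ = 0.54897/0.7515 = 0.73050
x = ρ cos φ = 0.21844 × cos(246.70°) = -0.08640
y = ρ sin φ = 0.21844 × sin(246.70°) = -0.20063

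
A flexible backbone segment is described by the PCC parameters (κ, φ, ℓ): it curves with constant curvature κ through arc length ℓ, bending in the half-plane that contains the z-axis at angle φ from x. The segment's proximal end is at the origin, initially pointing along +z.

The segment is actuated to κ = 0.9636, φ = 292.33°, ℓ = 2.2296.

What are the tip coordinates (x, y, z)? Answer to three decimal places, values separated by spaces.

θ = κ·ℓ = 0.9636 × 2.2296 = 2.14844 rad
ρ = (1 − cos θ)/κ = (1 − -0.54605)/0.9636 = 1.60446
z = sin θ / κ = 0.83775/0.9636 = 0.86940
x = ρ cos φ = 1.60446 × cos(292.33°) = 0.60960
y = ρ sin φ = 1.60446 × sin(292.33°) = -1.48414

0.610 -1.484 0.869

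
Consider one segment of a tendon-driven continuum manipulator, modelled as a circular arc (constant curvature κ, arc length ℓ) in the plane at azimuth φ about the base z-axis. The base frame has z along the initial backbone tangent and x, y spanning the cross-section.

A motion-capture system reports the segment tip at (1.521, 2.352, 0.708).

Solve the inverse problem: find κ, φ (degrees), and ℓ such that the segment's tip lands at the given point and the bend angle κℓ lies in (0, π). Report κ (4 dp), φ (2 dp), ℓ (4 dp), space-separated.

0.6712 57.11 3.9431

ρ = √(x²+y²) = √(1.521² + 2.352²) = 2.80095
φ = atan2(y, x) mod 360° = atan2(2.352, 1.521) = 57.1099°
|p|² = ρ² + z² = 2.80095² + 0.708² = 8.34661
κ = 2ρ / |p|² = 2×2.80095 / 8.34661 = 0.67116
θ = 2·atan2(ρ, z) = 2·atan2(2.80095, 0.708) = 2.64642 rad
ℓ = θ/κ = 2.64642/0.67116 = 3.94306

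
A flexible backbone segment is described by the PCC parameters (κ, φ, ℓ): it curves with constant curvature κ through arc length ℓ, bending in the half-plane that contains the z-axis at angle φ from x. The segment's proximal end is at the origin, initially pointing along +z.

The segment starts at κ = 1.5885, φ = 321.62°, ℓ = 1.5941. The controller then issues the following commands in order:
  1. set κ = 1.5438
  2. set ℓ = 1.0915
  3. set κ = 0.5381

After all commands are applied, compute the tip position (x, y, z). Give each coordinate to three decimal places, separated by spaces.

0.244 -0.193 1.030

initial: κ=1.5885, φ=321.62°, ℓ=1.5941
cmd 1: set κ=1.5438 → (κ,φ,ℓ)=(1.5438,321.62°,1.5941) → tip=(0.9024,-0.7147,0.4076)
cmd 2: set ℓ=1.0915 → (κ,φ,ℓ)=(1.5438,321.62°,1.0915) → tip=(0.5657,-0.4480,0.6435)
cmd 3: set κ=0.5381 → (κ,φ,ℓ)=(0.5381,321.62°,1.0915) → tip=(0.2441,-0.1934,1.0298)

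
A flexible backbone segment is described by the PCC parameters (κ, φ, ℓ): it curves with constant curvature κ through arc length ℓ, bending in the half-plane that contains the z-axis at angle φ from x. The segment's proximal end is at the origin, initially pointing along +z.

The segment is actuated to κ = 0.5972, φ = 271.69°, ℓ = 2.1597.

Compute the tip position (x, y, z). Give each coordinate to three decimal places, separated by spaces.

θ = κ·ℓ = 0.5972 × 2.1597 = 1.28977 rad
ρ = (1 − cos θ)/κ = (1 − 0.27734)/0.5972 = 1.21008
z = sin θ / κ = 0.96077/0.5972 = 1.60879
x = ρ cos φ = 1.21008 × cos(271.69°) = 0.03569
y = ρ sin φ = 1.21008 × sin(271.69°) = -1.20956

0.036 -1.210 1.609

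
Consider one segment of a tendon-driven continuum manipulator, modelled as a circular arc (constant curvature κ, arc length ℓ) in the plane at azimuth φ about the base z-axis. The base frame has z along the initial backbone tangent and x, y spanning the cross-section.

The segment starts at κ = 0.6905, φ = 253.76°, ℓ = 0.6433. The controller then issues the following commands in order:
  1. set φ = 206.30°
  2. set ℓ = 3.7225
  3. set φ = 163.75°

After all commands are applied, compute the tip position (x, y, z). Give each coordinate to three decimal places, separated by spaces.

-2.560 0.746 0.783

initial: κ=0.6905, φ=253.76°, ℓ=0.6433
cmd 1: set φ=206.30° → (κ,φ,ℓ)=(0.6905,206.30°,0.6433) → tip=(-0.1260,-0.0623,0.6224)
cmd 2: set ℓ=3.7225 → (κ,φ,ℓ)=(0.6905,206.30°,3.7225) → tip=(-2.3905,-1.1815,0.7830)
cmd 3: set φ=163.75° → (κ,φ,ℓ)=(0.6905,163.75°,3.7225) → tip=(-2.5600,0.7462,0.7830)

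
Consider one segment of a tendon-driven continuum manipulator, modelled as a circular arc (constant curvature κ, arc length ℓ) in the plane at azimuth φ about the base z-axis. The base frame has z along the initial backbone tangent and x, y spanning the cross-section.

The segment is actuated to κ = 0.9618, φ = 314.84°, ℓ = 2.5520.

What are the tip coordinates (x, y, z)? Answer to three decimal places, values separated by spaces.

θ = κ·ℓ = 0.9618 × 2.5520 = 2.45451 rad
ρ = (1 − cos θ)/κ = (1 − -0.77310)/0.9618 = 1.84352
z = sin θ / κ = 0.63428/0.9618 = 0.65947
x = ρ cos φ = 1.84352 × cos(314.84°) = 1.29992
y = ρ sin φ = 1.84352 × sin(314.84°) = -1.30720

1.300 -1.307 0.659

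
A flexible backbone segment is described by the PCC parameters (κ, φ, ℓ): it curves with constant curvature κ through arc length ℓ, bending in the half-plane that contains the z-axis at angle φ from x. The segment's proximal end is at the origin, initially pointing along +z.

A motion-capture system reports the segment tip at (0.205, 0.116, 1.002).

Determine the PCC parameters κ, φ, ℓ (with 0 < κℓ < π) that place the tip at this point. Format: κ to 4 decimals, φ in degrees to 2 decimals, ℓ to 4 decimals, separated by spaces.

0.4446 29.50 1.0385

ρ = √(x²+y²) = √(0.205² + 0.116²) = 0.23554
φ = atan2(y, x) mod 360° = atan2(0.116, 0.205) = 29.5035°
|p|² = ρ² + z² = 0.23554² + 1.002² = 1.05949
κ = 2ρ / |p|² = 2×0.23554 / 1.05949 = 0.44464
θ = 2·atan2(ρ, z) = 2·atan2(0.23554, 1.002) = 0.46176 rad
ℓ = θ/κ = 0.46176/0.44464 = 1.03851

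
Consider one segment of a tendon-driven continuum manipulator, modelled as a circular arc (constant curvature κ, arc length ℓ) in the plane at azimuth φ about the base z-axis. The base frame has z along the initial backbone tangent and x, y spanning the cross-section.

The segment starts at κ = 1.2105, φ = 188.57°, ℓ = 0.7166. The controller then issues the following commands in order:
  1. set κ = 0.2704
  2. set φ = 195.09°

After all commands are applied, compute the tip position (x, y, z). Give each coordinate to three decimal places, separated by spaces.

initial: κ=1.2105, φ=188.57°, ℓ=0.7166
cmd 1: set κ=0.2704 → (κ,φ,ℓ)=(0.2704,188.57°,0.7166) → tip=(-0.0684,-0.0103,0.7121)
cmd 2: set φ=195.09° → (κ,φ,ℓ)=(0.2704,195.09°,0.7166) → tip=(-0.0668,-0.0180,0.7121)

-0.067 -0.018 0.712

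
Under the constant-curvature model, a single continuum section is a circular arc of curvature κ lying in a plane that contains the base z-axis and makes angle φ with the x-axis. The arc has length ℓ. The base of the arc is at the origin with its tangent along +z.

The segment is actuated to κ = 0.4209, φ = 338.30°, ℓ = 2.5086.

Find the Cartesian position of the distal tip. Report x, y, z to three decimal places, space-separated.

1.120 -0.446 2.068

θ = κ·ℓ = 0.4209 × 2.5086 = 1.05587 rad
ρ = (1 − cos θ)/κ = (1 − 0.49247)/0.4209 = 1.20582
z = sin θ / κ = 0.87033/0.4209 = 2.06778
x = ρ cos φ = 1.20582 × cos(338.30°) = 1.12037
y = ρ sin φ = 1.20582 × sin(338.30°) = -0.44585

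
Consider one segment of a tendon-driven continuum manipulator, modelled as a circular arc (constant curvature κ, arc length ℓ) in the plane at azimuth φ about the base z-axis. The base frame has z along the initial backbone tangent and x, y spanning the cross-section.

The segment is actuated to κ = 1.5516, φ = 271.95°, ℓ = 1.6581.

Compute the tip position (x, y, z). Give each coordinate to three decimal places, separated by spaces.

0.040 -1.187 0.347

θ = κ·ℓ = 1.5516 × 1.6581 = 2.57271 rad
ρ = (1 − cos θ)/κ = (1 − -0.84250)/1.5516 = 1.18749
z = sin θ / κ = 0.53869/1.5516 = 0.34719
x = ρ cos φ = 1.18749 × cos(271.95°) = 0.04041
y = ρ sin φ = 1.18749 × sin(271.95°) = -1.18680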